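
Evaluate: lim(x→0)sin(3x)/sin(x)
sin(u) ≈ u for small u:
sin(3x)/sin(x) ≈ 3x/(x) = 3/1

Answer: 3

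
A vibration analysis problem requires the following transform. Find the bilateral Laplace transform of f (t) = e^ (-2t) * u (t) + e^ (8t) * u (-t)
For e^(-2t) * u(t): L=1/(s+2), Re(s) > -2
For e^(8t) * u(-t): L=-1/(s-8), Re(s) < 8
Combined: F(s)=1/(s+2)-1/(s-8), -2 < Re(s) < 8

Answer: 1/(s+2)-1/(s-8), ROC: -2 < Re(s) < 8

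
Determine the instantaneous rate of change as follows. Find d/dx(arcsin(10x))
d/dx[arcsin(u)] = u'/√(1-u²), u = 10x, u' = 10

Answer: 10/√(1-100x²)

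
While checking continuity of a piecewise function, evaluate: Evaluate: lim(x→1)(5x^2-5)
Polynomial is continuous, so substitute x = 1:
5·1^2 - 5 = 0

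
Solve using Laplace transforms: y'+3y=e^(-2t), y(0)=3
Take L: sY - 3+3Y = 1/(s+2)
Y(s+3) = 1/(s+2)+3
Y = 1/((s+2)(s+3))+3/(s+3)
Partial fractions: 1/((s+2)(s+3)) = 1/(s+2)-1/(s+3)
So Y = 1/(s+2)+2/(s+3)
Inverse Laplace transform (L^(-1){1/(s+2)} = e^(-2t), L^(-1){1/(s+3)} = e^(-3t)):

Answer: y(t) = 1·e^(-2t)+2·e^(-3t)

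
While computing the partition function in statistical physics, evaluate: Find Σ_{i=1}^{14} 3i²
= 3·n(n+1)(2n+1)/6 = 3·14·15·29/6 = 3045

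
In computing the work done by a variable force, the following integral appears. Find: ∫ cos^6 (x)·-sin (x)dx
Let u = cos(x), du = -sin(x) dx
∫ u^6 du = u^7/7 + C

Answer: cos^7(x)/7 + C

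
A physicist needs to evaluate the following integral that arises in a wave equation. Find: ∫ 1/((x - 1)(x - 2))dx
Partial fractions: 1/((x-1)(x-2))=A/(x-1)+B/(x-2)
A=-1, B=1
∫ [-1· 1/(x-1)+1· 1/(x-2)] dx
=(1)[ln|x-2| - ln|x-1|]+C

Answer: ln|(x-2)/(x-1)|+C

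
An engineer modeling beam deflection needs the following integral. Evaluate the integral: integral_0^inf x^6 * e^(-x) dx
This is a Gamma integral. Substitute u=1x:
integral_0^inf x^6*e^(-x) dx=(1/1^7) integral_0^inf u^6*e^(-u) du
=Gamma(7)/1^7=6!/1^7=720/1

Answer: 720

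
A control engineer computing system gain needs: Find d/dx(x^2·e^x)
Product rule: (fg)' = f'g + fg'
f = x^2, f' = 2x
g = e^x, g' = e^x

Answer: 2x·e^x + x^2·e^x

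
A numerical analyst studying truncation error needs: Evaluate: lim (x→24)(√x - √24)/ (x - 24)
Multiply by conjugate (√x+√24)/(√x+√24):
= (x - 24)/((x - 24)(√x+√24)) = 1/(√x+√24)
As x → 24: 1/(2√24)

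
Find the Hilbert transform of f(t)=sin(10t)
The Hilbert transform shifts each frequency component by -pi/2.
H{sin(wt)}=-cos(wt)
With w=10: H{sin(10t)}=-cos(10t)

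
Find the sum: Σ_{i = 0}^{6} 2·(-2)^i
Geometric series: S=a(1 - r^n)/(1 - r)
a=2, r=-2, n=7
S=2(1 + 128)/3=86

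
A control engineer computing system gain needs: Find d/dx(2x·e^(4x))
Product rule: (fg)'=f'g+fg'
f=2x, f'=2
g=e^(4x), g'=4·e^(4x)

Answer: 2·e^(4x)+8x·e^(4x)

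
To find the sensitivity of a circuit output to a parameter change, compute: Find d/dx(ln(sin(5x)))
Chain rule: d/dx[ln(u)]=u'/u where u=sin(5x)
u'=5cos(5x)

Answer: (5cos(5x))/(sin(5x))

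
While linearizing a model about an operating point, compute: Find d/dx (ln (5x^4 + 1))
Chain rule: d/dx[ln(u)]=u'/u where u=5x^4+1
u'=20x^3

Answer: (20x^3)/(5x^4+1)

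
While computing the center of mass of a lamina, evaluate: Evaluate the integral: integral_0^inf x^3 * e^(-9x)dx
This is a Gamma integral. Substitute u = 9x (du = 9 dx):
integral_0^inf x^3*e^(-9x) dx = (1/9^4) integral_0^inf u^3*e^(-u) du
= Gamma(4)/9^4 = 3!/9^4 = 6/6561

Answer: 2/2187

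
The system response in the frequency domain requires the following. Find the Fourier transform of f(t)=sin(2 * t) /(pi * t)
sin(W * t)/(pi * t) = (W/pi) * sinc(W * t/pi) is the impulse response of the ideal low-pass filter with cutoff W (here W = 2).
Its Fourier transform is a rectangular function:
F(omega) = 1 for |omega| < 2, 0 otherwise

Answer: rect(omega/4) [i.e., 1 for |omega| < 2, 0 otherwise]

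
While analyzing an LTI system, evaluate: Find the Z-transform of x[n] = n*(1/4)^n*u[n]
Using the property Z{n*a^n*u[n]}=az/(z-a)^2
With a=1/4: X(z)=(1/4)z/(z - 1/4)^2, |z| > 1/4

Answer: (1/4)z/(z - 1/4)^2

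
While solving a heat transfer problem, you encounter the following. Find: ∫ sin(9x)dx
Using substitution u=9x: ∫ sin(u) du/9=-cos(u)/9+C

Answer: (-1/9)cos(9x)+C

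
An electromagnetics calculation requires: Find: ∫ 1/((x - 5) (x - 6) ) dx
Partial fractions: 1/((x-5)(x-6)) = A/(x-5) + B/(x-6)
A = -1, B = 1
∫ [-1· 1/(x-5) + 1· 1/(x-6)] dx
= (1)[ln|x-6| - ln|x-5|] + C

Answer: ln|(x-6)/(x-5)| + C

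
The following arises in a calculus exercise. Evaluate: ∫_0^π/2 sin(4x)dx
Antiderivative: -cos(4x)/4
Evaluate at bounds: [-cos(4·π/2)/4] - [-cos(4·0)/4]
= (-(1) + (1))/4 = 0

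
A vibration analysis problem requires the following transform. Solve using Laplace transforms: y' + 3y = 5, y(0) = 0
Take L of both sides: sY(s)-0+3Y(s) = 5/s
Y(s)(s+3) = 5/s+0
Y(s) = 5/(s(s+3))+0/(s+3)
Partial fractions: 5/(s(s+3)) = (5/3)/s - (5/3)/(s+3)
So Y(s) = (5/3)/s - (5/3)/(s+3)
Inverse transform (L^(-1){1/s} = 1, L^(-1){1/(s+3)} = e^(-3t)):

Answer: y(t) = 5/3 - (5/3)·e^(-3t)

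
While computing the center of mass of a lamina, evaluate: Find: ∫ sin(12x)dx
Using substitution u=12x: ∫ sin(u) du/12=-cos(u)/12+C

Answer: (-1/12)cos(12x)+C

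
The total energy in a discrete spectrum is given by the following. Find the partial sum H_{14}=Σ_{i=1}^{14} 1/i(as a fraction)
H_14=1 + 1/2 + 1/3 + ... + 1/14
=1171733/360360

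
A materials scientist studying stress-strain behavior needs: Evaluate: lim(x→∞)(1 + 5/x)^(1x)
Rewrite as [(1 + 5/x)^x]^1.
lim(1 + 5/x)^x=e^5, so limit=(e^5)^1=e^5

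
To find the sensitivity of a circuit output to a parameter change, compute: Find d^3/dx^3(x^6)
Apply power rule 3 times:
d^1: 6x^5
d^2: 30x^4
d^3: 120x^3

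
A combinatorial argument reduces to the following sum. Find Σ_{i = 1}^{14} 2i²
= 2·n(n + 1)(2n + 1)/6 = 2·14·15·29/6 = 2030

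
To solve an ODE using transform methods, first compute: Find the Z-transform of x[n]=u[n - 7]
Using the time-shift property: Z{u[n-7]}=z^(-7) * z/(z-1)
=z^(-6)/(z-1)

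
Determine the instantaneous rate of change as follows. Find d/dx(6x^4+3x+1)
Power rule: d/dx(ax^n) = n·a·x^(n-1)
Term by term: 24·x^3 + 3

Answer: 24x^3 + 3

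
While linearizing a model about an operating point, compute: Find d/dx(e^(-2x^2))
Chain rule: d/dx[e^u]=e^u · u' where u=-2x^2
u'=-4x

Answer: -4x·e^(-2x^2)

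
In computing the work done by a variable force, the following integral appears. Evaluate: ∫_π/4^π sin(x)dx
Antiderivative: -cos(x)
Evaluate at bounds: [-cos(1·π)/1] - [-cos(1·π/4)/1]
= (-(-1)+(√2/2))/1 = 1+√2/2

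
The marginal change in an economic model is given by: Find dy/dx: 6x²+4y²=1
Differentiate: 12x + 8y·(dy/dx) = 0
dy/dx = -12x/(8y) = -(3/2)·(x/y)

Answer: dy/dx = -(3/2)·(x/y)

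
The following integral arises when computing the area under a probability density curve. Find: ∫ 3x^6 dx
Using power rule: ∫ 3x^6 dx=3/7 x^7 + C=(3/7)x^7 + C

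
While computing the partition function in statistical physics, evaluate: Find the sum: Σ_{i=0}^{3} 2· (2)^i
Geometric series: S = a(1 - r^n)/(1 - r)
a = 2, r = 2, n = 4
S = 2(1 - 16)/-1 = 30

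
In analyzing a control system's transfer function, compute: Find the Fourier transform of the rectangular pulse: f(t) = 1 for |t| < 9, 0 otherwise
F(omega) = integral from -9 to 9 of e^(-j*omega*t) dt
= 2*sin(9*omega)/omega = 18*sinc(9*omega/pi)

Answer: 2*sin(9*omega)/omega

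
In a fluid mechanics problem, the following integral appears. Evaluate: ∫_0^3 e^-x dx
Antiderivative: -e^-x
Evaluate: -(e^-3 - 1)

Answer: (e^-3 - 1)/(-1)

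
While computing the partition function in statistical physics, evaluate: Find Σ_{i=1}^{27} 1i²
= 1·n(n+1)(2n+1)/6 = 1·27·28·55/6 = 6930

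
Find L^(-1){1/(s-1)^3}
L^(-1){1/(s-a)^n} = t^(n-1)·e^(at)/(n-1)!
Here a = 1, n = 3: t^2·e^(t)/2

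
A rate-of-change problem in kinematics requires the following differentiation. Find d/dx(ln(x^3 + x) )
Chain rule: d/dx[ln(u)]=u'/u where u=x^3+x
u'=3x^2+1

Answer: (3x^2+1)/(x^3+x)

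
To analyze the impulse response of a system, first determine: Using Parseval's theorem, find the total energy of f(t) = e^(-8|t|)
Parseval's theorem: E = integral |f(t)|^2 dt = (1/2pi) integral |F(omega)|^2 domega
E = integral_{-inf}^{inf} e^(-16|t|) dt = 2*integral_0^inf e^(-16t) dt = 2/(2*8) = 1/8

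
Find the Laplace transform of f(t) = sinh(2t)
L{sinh(at)} = a/(s²-a²)
L{sinh(2t)} = 2/(s²-4)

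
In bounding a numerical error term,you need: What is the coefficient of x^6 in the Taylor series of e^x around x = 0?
Taylor series of e^x=Σ x^n/n!
Coefficient of x^6=1/6!=1/720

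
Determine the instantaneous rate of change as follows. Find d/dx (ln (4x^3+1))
Chain rule: d/dx[ln(u)]=u'/u where u=4x^3+1
u'=12x^2

Answer: (12x^2)/(4x^3+1)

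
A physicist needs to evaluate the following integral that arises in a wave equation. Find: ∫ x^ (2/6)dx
Power rule: ∫ x^(1/3) dx = x^(4/3)/(4/3) + C

Answer: (3/4)·x^(4/3) + C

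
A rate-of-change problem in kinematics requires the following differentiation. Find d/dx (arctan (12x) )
d/dx[arctan(u)] = u'/(1 + u²), u = 12x, u' = 12

Answer: 12/(1 + 144x²)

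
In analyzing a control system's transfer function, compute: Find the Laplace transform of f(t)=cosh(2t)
L{cosh(at)}=s/(s²-a²)
L{cosh(2t)}=s/(s²-4)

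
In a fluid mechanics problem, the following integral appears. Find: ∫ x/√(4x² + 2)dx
Let u=4x² + 2, du=8x dx
∫ (1/8)·u^(-1/2) du=√u/4 + C

Answer: √(4x² + 2)/4 + C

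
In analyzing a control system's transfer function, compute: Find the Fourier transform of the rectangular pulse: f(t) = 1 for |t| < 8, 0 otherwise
F(omega)=integral from -8 to 8 of e^(-j * omega * t) dt
=2 * sin(8 * omega)/omega=16 * sinc(8 * omega/pi)

Answer: 2 * sin(8 * omega)/omega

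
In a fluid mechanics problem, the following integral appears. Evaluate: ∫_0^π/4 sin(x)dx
Antiderivative: -cos(x)
Evaluate at bounds: [-cos(1·π/4)/1] - [-cos(1·0)/1]
=(-(√2/2)+(1))/1=1 - √2/2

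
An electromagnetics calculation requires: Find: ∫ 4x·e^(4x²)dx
Let u = 4x², du = 8x dx
∫ (1/2)e^u du = e^u/2+C

Answer: e^(4x²)/2+C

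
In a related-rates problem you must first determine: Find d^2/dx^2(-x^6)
Apply power rule 2 times:
d^1: -6x^5
d^2: -30x^4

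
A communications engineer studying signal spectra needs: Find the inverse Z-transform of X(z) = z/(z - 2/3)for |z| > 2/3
Standard pair: z/(z-a) <-> a^n*u[n] for causal signals
With a = 2/3: x[n] = (2/3)^n*u[n]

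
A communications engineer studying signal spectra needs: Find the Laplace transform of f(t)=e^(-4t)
L{e^(at)}=1/(s-a)
L{e^(-4t)}=1/(s + 4)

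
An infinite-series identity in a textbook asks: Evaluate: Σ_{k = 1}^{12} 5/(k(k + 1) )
Partial fractions: 5/(k(k + 1)) = 5/k - 5/(k + 1)
Telescoping sum: 5(1 - 1/13) = 5·12/13

Answer: 60/13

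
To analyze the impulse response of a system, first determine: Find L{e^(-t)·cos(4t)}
First shifting: L{e^(at)f(t)} = F(s-a)
L{cos(4t)} = s/(s² + 16)
Shift: (s + 1)/((s + 1)² + 16)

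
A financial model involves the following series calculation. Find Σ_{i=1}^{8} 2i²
= 2·n(n+1)(2n+1)/6 = 2·8·9·17/6 = 408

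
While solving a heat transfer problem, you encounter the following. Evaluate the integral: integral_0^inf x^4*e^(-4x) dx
This is a Gamma integral. Substitute u = 4x (du = 4 dx):
integral_0^inf x^4 * e^(-4x) dx = (1/4^5) integral_0^inf u^4 * e^(-u) du
= Gamma(5)/4^5 = 4!/4^5 = 24/1024

Answer: 3/128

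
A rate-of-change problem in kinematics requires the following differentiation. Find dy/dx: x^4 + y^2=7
Differentiate: 4x^3+2y·(dy/dx) = 0
dy/dx = -4x^3/(2y)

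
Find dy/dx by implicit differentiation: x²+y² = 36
Differentiate both sides: 2x+2y·(dy/dx) = 0
Solve: dy/dx = -2x/(2y) = -x/y

Answer: dy/dx = -x/y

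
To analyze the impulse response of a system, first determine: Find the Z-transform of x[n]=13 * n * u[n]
Z{n * u[n]}=z/(z-1)^2
By linearity: Z{13 * n * u[n]}=13z/(z-1)^2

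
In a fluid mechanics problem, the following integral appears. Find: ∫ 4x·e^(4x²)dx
Let u = 4x², du = 8x dx
∫ (1/2)e^u du = e^u/2 + C

Answer: e^(4x²)/2 + C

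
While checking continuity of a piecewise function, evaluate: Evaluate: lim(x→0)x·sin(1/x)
Squeeze theorem: -|x| ≤ x·sin(1/x) ≤ |x|
Since x → 0 as x → 0, by squeeze theorem the limit is 0

Answer: 0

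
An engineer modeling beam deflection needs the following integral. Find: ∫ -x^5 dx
Using power rule: ∫ -x^5 dx = -1/6 x^6+C = (-1/6)x^6+C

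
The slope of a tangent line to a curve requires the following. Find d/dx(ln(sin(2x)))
Chain rule: d/dx[ln(u)] = u'/u where u = sin(2x)
u' = 2cos(2x)

Answer: (2cos(2x))/(sin(2x))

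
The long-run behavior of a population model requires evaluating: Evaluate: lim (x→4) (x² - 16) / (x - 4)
Factor: (x² - 16) = (x-4)(x+4)
Cancel (x-4): lim(x→4) (x+4) = 8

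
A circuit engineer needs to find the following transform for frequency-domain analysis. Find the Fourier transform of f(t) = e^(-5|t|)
Using the standard pair: F{e^(-a|t|)} = 2a/(a^2+omega^2)
With a = 5: F(omega) = 10/(25+omega^2)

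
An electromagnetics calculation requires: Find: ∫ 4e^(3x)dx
Since d/dx[e^(3x)]=3e^(3x), we get 4/3 e^(3x)+C

Answer: (4/3)e^(3x)+C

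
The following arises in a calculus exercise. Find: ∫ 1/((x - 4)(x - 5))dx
Partial fractions: 1/((x-4)(x-5)) = A/(x-4) + B/(x-5)
A = -1, B = 1
∫ [-1· 1/(x-4) + 1· 1/(x-5)] dx
= (1)[ln|x-5| - ln|x-4|] + C

Answer: ln|(x-5)/(x-4)| + C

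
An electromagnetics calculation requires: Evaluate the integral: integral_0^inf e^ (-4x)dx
integral_0^inf e^(-4x) dx = [-1/4*e^(-4x)]_0^inf
= 0 - (-1/4) = 1/4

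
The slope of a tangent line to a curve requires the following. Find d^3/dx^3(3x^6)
Apply power rule 3 times:
d^1: 18x^5
d^2: 90x^4
d^3: 360x^3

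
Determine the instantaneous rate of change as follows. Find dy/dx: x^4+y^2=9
Differentiate: 4x^3+2y·(dy/dx)=0
dy/dx=-4x^3/(2y)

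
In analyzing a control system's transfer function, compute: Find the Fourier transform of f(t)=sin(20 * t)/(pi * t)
sin(W*t)/(pi*t) = (W/pi)*sinc(W*t/pi) is the impulse response of the ideal low-pass filter with cutoff W (here W = 20).
Its Fourier transform is a rectangular function:
F(omega) = 1 for |omega| < 20, 0 otherwise

Answer: rect(omega/40) [i.e., 1 for |omega| < 20, 0 otherwise]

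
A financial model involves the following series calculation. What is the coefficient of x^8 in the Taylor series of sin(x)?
sin(x) has only odd powers. Coefficient of x^8 = 0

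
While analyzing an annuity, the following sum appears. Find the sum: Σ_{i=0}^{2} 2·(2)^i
Geometric series: S=a(1 - r^n)/(1 - r)
a=2, r=2, n=3
S=2(1 - 8)/-1=14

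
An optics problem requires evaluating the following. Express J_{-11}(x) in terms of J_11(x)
For integer n: J_{-n}(x)=(-1)^n J_n(x)
With n=11: J_{-11}(x)=(-1)^11 J_11(x)=-J_11(x)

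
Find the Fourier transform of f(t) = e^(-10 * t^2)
The Fourier transform of a Gaussian e^(-a * t^2) is sqrt(pi/a) * e^(-omega^2/(4a)).
With a=10: F(omega)=sqrt(pi/10) * e^(-omega^2/40)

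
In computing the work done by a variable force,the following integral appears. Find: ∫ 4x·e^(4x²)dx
Let u = 4x², du = 8x dx
∫ (1/2)e^u du = e^u/2 + C

Answer: e^(4x²)/2 + C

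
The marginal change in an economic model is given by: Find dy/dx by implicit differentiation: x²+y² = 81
Differentiate both sides: 2x+2y·(dy/dx) = 0
Solve: dy/dx = -2x/(2y) = -x/y

Answer: dy/dx = -x/y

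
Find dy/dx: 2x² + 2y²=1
Differentiate: 4x+4y·(dy/dx)=0
dy/dx=-4x/(4y)=-1·(x/y)

Answer: dy/dx=-1·(x/y)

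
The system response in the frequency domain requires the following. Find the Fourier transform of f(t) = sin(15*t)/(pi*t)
sin(W * t)/(pi * t)=(W/pi) * sinc(W * t/pi) is the impulse response of the ideal low-pass filter with cutoff W (here W=15).
Its Fourier transform is a rectangular function:
F(omega)=1 for |omega| < 15, 0 otherwise

Answer: rect(omega/30) [i.e., 1 for |omega| < 15, 0 otherwise]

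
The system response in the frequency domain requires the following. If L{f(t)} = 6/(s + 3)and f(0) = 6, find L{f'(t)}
L{f'(t)}=s·F(s) - f(0)=6s/(s + 3) - 6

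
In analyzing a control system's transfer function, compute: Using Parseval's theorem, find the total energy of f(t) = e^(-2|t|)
Parseval's theorem: E=integral |f(t)|^2 dt=(1/2pi) integral |F(omega)|^2 domega
E=integral_{-inf}^{inf} e^(-4|t|) dt=2*integral_0^inf e^(-4t) dt=2/(2*2)=1/2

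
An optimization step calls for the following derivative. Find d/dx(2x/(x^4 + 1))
Quotient rule: (f/g)'=(f'g - fg')/g²
f=2x, f'=2
g=x^4 + 1, g'=4x^3

Answer: (2·(x^4 + 1) - 8x^4)/(x^4 + 1)²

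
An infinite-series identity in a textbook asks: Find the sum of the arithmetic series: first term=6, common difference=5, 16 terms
Last term: a_n = 6 + (16 - 1)·5 = 81
Sum = n(a_1 + a_n)/2 = 16(6 + 81)/2 = 696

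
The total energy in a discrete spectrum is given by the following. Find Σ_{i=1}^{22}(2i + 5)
=2·Σ i+5·22=2·253+110=616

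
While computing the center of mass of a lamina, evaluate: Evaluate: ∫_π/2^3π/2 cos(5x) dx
Antiderivative: sin(5x)/5
Evaluate at bounds: [sin(5·3π/2)/5] - [sin(5·π/2)/5]
=((-1) - (1))/5=-2/5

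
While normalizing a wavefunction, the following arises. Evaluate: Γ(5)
Γ(n) = (n-1)! for positive integers
Γ(5) = 4! = 24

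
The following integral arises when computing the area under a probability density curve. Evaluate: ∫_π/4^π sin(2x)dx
Antiderivative: -cos(2x)/2
Evaluate at bounds: [-cos(2·π)/2] - [-cos(2·π/4)/2]
=(-(1)+(0))/2=-1/2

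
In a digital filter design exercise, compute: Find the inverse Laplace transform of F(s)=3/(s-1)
L^(-1){3/(s-a)}=c·e^(at)
Here a=1, c=3

Answer: 3e^(t)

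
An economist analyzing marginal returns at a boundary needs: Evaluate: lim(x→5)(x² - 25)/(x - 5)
Factor: (x² - 25)=(x-5)(x+5)
Cancel (x-5): lim(x→5) (x+5)=10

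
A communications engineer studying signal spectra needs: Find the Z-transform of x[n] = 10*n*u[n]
Z{n*u[n]} = z/(z-1)^2
By linearity: Z{10*n*u[n]} = 10z/(z-1)^2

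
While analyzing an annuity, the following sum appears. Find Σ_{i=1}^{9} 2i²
= 2·n(n + 1)(2n + 1)/6 = 2·9·10·19/6 = 570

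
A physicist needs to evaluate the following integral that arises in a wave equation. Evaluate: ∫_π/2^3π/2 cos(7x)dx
Antiderivative: sin(7x)/7
Evaluate at bounds: [sin(7·3π/2)/7] - [sin(7·π/2)/7]
=((1) - (-1))/7=2/7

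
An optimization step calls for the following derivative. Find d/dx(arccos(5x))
d/dx[arccos(u)]=-u'/√(1-u²), u=5x, u'=5

Answer: -5/√(1 - 25x²)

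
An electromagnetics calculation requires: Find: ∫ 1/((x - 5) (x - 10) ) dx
Partial fractions: 1/((x-5)(x-10)) = A/(x-5)+B/(x-10)
A = -1/5, B = 1/5
∫ [-1/5· 1/(x-5)+1/5· 1/(x-10)] dx
= (1/5)[ln|x-10| - ln|x-5|]+C

Answer: (1/5)·ln|(x-10)/(x-5)|+C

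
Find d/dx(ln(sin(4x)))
Chain rule: d/dx[ln(u)]=u'/u where u=sin(4x)
u'=4cos(4x)

Answer: (4cos(4x))/(sin(4x))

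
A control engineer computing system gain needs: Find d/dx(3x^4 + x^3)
Power rule: d/dx(ax^n) = n·a·x^(n-1)
Term by term: 12·x^3 + 3·x^2

Answer: 12x^3 + 3x^2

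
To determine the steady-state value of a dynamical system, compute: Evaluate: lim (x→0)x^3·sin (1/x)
Squeeze theorem: -|x^3| ≤ x^3·sin(1/x) ≤ |x^3|
Since x^3 → 0 as x → 0, by squeeze theorem the limit is 0

Answer: 0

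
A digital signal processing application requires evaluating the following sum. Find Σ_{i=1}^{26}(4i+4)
= 4·Σ i+4·26 = 4·351+104 = 1508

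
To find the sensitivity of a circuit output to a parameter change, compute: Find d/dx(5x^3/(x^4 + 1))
Quotient rule: (f/g)'=(f'g - fg')/g²
f=5x^3, f'=15x^2
g=x^4 + 1, g'=4x^3

Answer: (15x^2·(x^4 + 1) - 20x^6)/(x^4 + 1)²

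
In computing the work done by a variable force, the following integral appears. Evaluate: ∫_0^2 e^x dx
Antiderivative: e^x
Evaluate: (e^2-1)

Answer: e^2-1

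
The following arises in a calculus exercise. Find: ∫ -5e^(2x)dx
Since d/dx[e^(2x)] = 2e^(2x), we get -5/2 e^(2x)+C

Answer: (-5/2)e^(2x)+C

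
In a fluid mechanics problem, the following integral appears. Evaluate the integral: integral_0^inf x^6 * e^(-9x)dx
This is a Gamma integral. Substitute u = 9x (du = 9 dx):
integral_0^inf x^6*e^(-9x) dx = (1/9^7) integral_0^inf u^6*e^(-u) du
= Gamma(7)/9^7 = 6!/9^7 = 720/4782969

Answer: 80/531441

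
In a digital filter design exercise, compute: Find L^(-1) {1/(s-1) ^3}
L^(-1){1/(s-a)^n}=t^(n-1)·e^(at)/(n-1)!
Here a=1, n=3: t^2·e^(t)/2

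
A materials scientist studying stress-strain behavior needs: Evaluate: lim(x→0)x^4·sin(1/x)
Squeeze theorem: -|x^4| ≤ x^4·sin(1/x) ≤ |x^4|
Since x^4 → 0 as x → 0, by squeeze theorem the limit is 0

Answer: 0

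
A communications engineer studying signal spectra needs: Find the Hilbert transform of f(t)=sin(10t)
The Hilbert transform shifts each frequency component by -pi/2.
H{sin(wt)}=-cos(wt)
With w=10: H{sin(10t)}=-cos(10t)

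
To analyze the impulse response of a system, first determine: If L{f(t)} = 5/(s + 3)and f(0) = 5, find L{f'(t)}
L{f'(t)} = s·F(s) - f(0) = 5s/(s + 3) - 5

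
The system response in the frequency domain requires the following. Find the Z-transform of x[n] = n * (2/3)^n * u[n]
Using the property Z{n*a^n*u[n]}=az/(z-a)^2
With a=2/3: X(z)=(2/3)z/(z - 2/3)^2, |z| > 2/3

Answer: (2/3)z/(z - 2/3)^2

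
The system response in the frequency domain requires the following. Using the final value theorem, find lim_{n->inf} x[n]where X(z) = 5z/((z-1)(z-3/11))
Final value theorem: lim x[n] = lim_{z->1} (z-1)*X(z)
(z-1)*X(z) = 5z/(z-3/11)
As z->1: 5/(1 - 3/11) = 5/(8/11) = 55/8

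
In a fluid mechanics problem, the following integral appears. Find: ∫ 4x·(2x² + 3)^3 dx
Let u=2x² + 3, du=4x dx
∫ u^3 du=u^4/4 + C

Answer: (2x² + 3)^4/4 + C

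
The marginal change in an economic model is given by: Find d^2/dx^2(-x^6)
Apply power rule 2 times:
d^1: -6x^5
d^2: -30x^4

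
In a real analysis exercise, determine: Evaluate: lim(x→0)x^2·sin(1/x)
Squeeze theorem: -|x^2| ≤ x^2·sin(1/x) ≤ |x^2|
Since x^2 → 0 as x → 0, by squeeze theorem the limit is 0

Answer: 0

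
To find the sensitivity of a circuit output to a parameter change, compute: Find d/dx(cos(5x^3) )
Chain rule: d/dx[cos(u)] = -sin(u)·u' where u = 5x^3
u' = 15x^2

Answer: -15x^2·sin(5x^3)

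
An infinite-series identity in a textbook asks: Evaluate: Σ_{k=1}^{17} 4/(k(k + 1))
Partial fractions: 4/(k(k + 1)) = 4/k - 4/(k + 1)
Telescoping sum: 4(1 - 1/18) = 4·17/18

Answer: 34/9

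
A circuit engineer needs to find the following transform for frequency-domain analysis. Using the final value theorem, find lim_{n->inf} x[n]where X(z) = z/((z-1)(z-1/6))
Final value theorem: lim x[n]=lim_{z->1} (z-1) * X(z)
(z-1) * X(z)=z/(z-1/6)
As z->1: 1/(1 - 1/6)=1/(5/6)=6/5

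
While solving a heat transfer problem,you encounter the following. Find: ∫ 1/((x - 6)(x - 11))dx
Partial fractions: 1/((x-6)(x-11))=A/(x-6) + B/(x-11)
A=-1/5, B=1/5
∫ [-1/5· 1/(x-6) + 1/5· 1/(x-11)] dx
=(1/5)[ln|x-11| - ln|x-6|] + C

Answer: (1/5)·ln|(x-11)/(x-6)| + C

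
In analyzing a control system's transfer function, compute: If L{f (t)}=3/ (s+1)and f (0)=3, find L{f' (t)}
L{f'(t)} = s·F(s) - f(0) = 3s/(s+1)-3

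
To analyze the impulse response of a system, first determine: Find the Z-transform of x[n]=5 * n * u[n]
Z{n * u[n]} = z/(z-1)^2
By linearity: Z{5 * n * u[n]} = 5z/(z-1)^2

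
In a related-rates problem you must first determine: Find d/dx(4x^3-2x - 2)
Power rule: d/dx(ax^n)=n·a·x^(n-1)
Term by term: 12·x^2 - 2

Answer: 12x^2 - 2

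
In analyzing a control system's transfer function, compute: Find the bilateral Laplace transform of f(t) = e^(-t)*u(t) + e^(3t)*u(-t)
For e^(-t) * u(t): L = 1/(s + 1), Re(s) > -1
For e^(3t) * u(-t): L = -1/(s-3), Re(s) < 3
Combined: F(s) = 1/(s + 1) - 1/(s-3), -1 < Re(s) < 3

Answer: 1/(s + 1) - 1/(s-3), ROC: -1 < Re(s) < 3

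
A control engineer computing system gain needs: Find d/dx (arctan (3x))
d/dx[arctan(u)] = u'/(1+u²), u = 3x, u' = 3

Answer: 3/(1+9x²)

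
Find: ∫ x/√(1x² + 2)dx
Let u = x²+2, du = 2x dx
∫ (1/2)·u^(-1/2) du = √u+C

Answer: √(x²+2)+C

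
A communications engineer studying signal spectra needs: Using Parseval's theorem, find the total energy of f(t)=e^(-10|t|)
Parseval's theorem: E = integral |f(t)|^2 dt = (1/2pi) integral |F(omega)|^2 domega
E = integral_{-inf}^{inf} e^(-20|t|) dt = 2 * integral_0^inf e^(-20t) dt = 2/(2 * 10) = 1/10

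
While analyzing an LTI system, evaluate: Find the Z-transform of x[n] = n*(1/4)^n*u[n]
Using the property Z{n * a^n * u[n]}=az/(z-a)^2
With a=1/4: X(z)=(1/4)z/(z - 1/4)^2, |z| > 1/4

Answer: (1/4)z/(z - 1/4)^2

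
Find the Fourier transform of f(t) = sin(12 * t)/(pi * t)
sin(W * t)/(pi * t) = (W/pi) * sinc(W * t/pi) is the impulse response of the ideal low-pass filter with cutoff W (here W = 12).
Its Fourier transform is a rectangular function:
F(omega) = 1 for |omega| < 12, 0 otherwise

Answer: rect(omega/24) [i.e., 1 for |omega| < 12, 0 otherwise]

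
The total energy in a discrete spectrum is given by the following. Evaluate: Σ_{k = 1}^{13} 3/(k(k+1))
Partial fractions: 3/(k(k+1)) = 3/k - 3/(k+1)
Telescoping sum: 3(1-1/14) = 3·13/14

Answer: 39/14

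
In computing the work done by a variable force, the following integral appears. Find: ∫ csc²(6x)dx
Since d/dx[-cot(6x)] = 6csc²(6x), integral = -cot(6x)/6 + C

Answer: (-1/6)cot(6x) + C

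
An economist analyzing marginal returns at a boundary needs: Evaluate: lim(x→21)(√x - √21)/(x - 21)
Multiply by conjugate (√x+√21)/(√x+√21):
= (x - 21)/((x - 21)(√x+√21)) = 1/(√x+√21)
As x → 21: 1/(2√21)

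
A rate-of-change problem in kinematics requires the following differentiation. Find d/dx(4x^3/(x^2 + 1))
Quotient rule: (f/g)'=(f'g - fg')/g²
f=4x^3, f'=12x^2
g=x^2 + 1, g'=2x

Answer: (12x^2·(x^2 + 1) - 8x^4)/(x^2 + 1)²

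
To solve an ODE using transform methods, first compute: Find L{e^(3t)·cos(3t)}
First shifting: L{e^(at)f(t)}=F(s-a)
L{cos(3t)}=s/(s²+9)
Shift: (s-3)/((s-3)²+9)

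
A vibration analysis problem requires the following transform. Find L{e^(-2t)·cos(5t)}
First shifting: L{e^(at)f(t)}=F(s-a)
L{cos(5t)}=s/(s²+25)
Shift: (s+2)/((s+2)²+25)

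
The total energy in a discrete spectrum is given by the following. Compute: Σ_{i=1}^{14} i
Using formula: Σ i^1=n(n+1)/2=14·15/2=105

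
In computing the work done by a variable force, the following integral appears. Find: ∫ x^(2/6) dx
Power rule: ∫ x^(1/3) dx = x^(4/3)/(4/3)+C

Answer: (3/4)·x^(4/3)+C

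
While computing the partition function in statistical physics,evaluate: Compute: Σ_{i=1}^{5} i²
Using formula: Σ i^2=n(n + 1)(2n + 1)/6=5·6·11/6=55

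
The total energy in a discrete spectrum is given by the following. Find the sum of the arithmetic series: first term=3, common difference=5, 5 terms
Last term: a_n = 3 + (5 - 1)·5 = 23
Sum = n(a_1 + a_n)/2 = 5(3 + 23)/2 = 65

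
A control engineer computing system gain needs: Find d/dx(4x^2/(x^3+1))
Quotient rule: (f/g)' = (f'g - fg')/g²
f = 4x^2, f' = 8x
g = x^3+1, g' = 3x^2

Answer: (8x·(x^3+1)-12x^4)/(x^3+1)²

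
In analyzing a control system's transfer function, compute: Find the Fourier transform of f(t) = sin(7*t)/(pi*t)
sin(W * t)/(pi * t) = (W/pi) * sinc(W * t/pi) is the impulse response of the ideal low-pass filter with cutoff W (here W = 7).
Its Fourier transform is a rectangular function:
F(omega) = 1 for |omega| < 7, 0 otherwise

Answer: rect(omega/14) [i.e., 1 for |omega| < 7, 0 otherwise]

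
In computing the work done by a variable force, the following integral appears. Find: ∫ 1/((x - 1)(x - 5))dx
Partial fractions: 1/((x-1)(x-5)) = A/(x-1)+B/(x-5)
A = -1/4, B = 1/4
∫ [-1/4· 1/(x-1)+1/4· 1/(x-5)] dx
= (1/4)[ln|x-5| - ln|x-1|]+C

Answer: (1/4)·ln|(x-5)/(x-1)|+C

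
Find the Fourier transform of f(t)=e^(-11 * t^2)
The Fourier transform of a Gaussian e^(-a*t^2) is sqrt(pi/a)*e^(-omega^2/(4a)).
With a=11: F(omega)=sqrt(pi/11)*e^(-omega^2/44)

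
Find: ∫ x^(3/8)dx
Power rule: ∫ x^(3/8) dx=x^(11/8)/(11/8) + C

Answer: (8/11)·x^(11/8) + C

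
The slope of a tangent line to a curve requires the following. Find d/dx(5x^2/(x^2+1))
Quotient rule: (f/g)'=(f'g - fg')/g²
f=5x^2, f'=10x
g=x^2+1, g'=2x

Answer: (10x·(x^2+1)-10x^3)/(x^2+1)²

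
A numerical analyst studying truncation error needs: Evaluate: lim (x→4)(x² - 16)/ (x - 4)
Factor: (x² - 16)=(x-4)(x + 4)
Cancel (x-4): lim(x→4) (x + 4)=8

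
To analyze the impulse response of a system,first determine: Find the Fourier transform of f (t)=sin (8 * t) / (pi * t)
sin(W*t)/(pi*t)=(W/pi)*sinc(W*t/pi) is the impulse response of the ideal low-pass filter with cutoff W (here W=8).
Its Fourier transform is a rectangular function:
F(omega)=1 for |omega| < 8, 0 otherwise

Answer: rect(omega/16) [i.e., 1 for |omega| < 8, 0 otherwise]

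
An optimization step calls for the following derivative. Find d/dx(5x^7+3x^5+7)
Power rule: d/dx(ax^n) = n·a·x^(n-1)
Term by term: 35·x^6+15·x^4

Answer: 35x^6+15x^4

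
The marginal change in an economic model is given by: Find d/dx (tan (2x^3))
Chain rule: d/dx[tan(u)]=sec²(u)·u' where u=2x^3
u'=6x^2

Answer: 6x^2·sec²(2x^3)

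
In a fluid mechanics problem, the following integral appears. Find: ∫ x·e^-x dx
Integration by parts: u = x, dv = e^-x dx
du = dx, v = -e^-x
= -x·e^-x - ∫ -e^-x dx
= -x·e^-x - e^-x + C

Answer: -e^-x(x + 1) + C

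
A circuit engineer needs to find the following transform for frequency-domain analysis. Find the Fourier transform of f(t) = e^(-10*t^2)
The Fourier transform of a Gaussian e^(-a * t^2) is sqrt(pi/a) * e^(-omega^2/(4a)).
With a=10: F(omega)=sqrt(pi/10) * e^(-omega^2/40)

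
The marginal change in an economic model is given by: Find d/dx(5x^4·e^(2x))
Product rule: (fg)' = f'g + fg'
f = 5x^4, f' = 20x^3
g = e^(2x), g' = 2·e^(2x)

Answer: 20x^3·e^(2x) + 10x^4·e^(2x)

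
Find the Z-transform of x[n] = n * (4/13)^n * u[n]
Using the property Z{n*a^n*u[n]} = az/(z-a)^2
With a = 4/13: X(z) = (4/13)z/(z - 4/13)^2, |z| > 4/13

Answer: (4/13)z/(z - 4/13)^2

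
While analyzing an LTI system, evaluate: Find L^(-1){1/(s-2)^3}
L^(-1){1/(s-a)^n} = t^(n-1)·e^(at)/(n-1)!
Here a = 2, n = 3: t^2·e^(2t)/2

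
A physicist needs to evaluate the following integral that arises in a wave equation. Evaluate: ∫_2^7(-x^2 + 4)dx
Step 1: Find antiderivative F(x) = (-1/3)x^3 + 4x
Step 2: F(7) - F(2) = -259/3 - (16/3) = -275/3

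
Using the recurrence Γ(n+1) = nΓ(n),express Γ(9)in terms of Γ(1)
Γ(9)=8Γ(8)=8·7Γ(7)=...=8!·Γ(1)=40320·Γ(1)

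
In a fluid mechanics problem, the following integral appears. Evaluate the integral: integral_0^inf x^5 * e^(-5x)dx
This is a Gamma integral. Substitute u = 5x (du = 5 dx):
integral_0^inf x^5 * e^(-5x) dx = (1/5^6) integral_0^inf u^5 * e^(-u) du
= Gamma(6)/5^6 = 5!/5^6 = 120/15625

Answer: 24/3125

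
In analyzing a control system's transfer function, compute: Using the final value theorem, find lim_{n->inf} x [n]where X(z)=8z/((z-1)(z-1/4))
Final value theorem: lim x[n]=lim_{z->1} (z-1)*X(z)
(z-1)*X(z)=8z/(z-1/4)
As z->1: 8/(1 - 1/4)=8/(3/4)=32/3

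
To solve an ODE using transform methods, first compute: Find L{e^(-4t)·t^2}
First shifting: L{e^(at)f(t)}=F(s-a)
L{t^2}=2/s^3
Shift s → s + 4: 2/(s + 4)^3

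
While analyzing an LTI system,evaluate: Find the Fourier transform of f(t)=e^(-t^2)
The Fourier transform of a Gaussian e^(-t^2) is sqrt(pi)*e^(-omega^2/4).
With a=1: F(omega)=sqrt(pi)*e^(-omega^2/4)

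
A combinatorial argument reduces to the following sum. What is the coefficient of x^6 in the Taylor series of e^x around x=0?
Taylor series of e^x = Σ x^n/n!
Coefficient of x^6 = 1/6! = 1/720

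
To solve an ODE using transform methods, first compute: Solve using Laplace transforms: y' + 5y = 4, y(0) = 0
Take L of both sides: sY(s) - 0 + 5Y(s) = 4/s
Y(s)(s + 5) = 4/s + 0
Y(s) = 4/(s(s + 5)) + 0/(s + 5)
Partial fractions: 4/(s(s + 5)) = (4/5)/s - (4/5)/(s + 5)
So Y(s) = (4/5)/s - (4/5)/(s + 5)
Inverse transform (L^(-1){1/s} = 1, L^(-1){1/(s + 5)} = e^(-5t)):

Answer: y(t) = 4/5 - (4/5)·e^(-5t)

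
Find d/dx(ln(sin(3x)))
Chain rule: d/dx[ln(u)] = u'/u where u = sin(3x)
u' = 3cos(3x)

Answer: (3cos(3x))/(sin(3x))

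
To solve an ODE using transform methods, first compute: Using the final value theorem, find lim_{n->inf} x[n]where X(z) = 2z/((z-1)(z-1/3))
Final value theorem: lim x[n]=lim_{z->1} (z-1)*X(z)
(z-1)*X(z)=2z/(z-1/3)
As z->1: 2/(1-1/3)=2/(2/3)=3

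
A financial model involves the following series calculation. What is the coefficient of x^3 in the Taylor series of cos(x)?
cos(x) has only even powers. Coefficient of x^3=0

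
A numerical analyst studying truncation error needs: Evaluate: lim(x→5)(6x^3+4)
Polynomial is continuous, so substitute x = 5:
6·5^3 + 4 = 754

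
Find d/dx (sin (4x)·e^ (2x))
Product rule: (fg)' = f'g+fg'
f = sin(4x), f' = 4·cos(4x)
g = e^(2x), g' = 2·e^(2x)

Answer: 4·cos(4x)·e^(2x)+2·sin(4x)·e^(2x)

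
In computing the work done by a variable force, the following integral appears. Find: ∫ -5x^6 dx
Using power rule: ∫ -5x^6 dx = -5/7 x^7+C = (-5/7)x^7+C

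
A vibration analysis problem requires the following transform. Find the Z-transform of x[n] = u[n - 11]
Using the time-shift property: Z{u[n-11]}=z^(-11) * z/(z-1)
=z^(-10)/(z-1)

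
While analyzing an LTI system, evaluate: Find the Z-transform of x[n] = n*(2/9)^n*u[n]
Using the property Z{n * a^n * u[n]} = az/(z-a)^2
With a = 2/9: X(z) = (2/9)z/(z - 2/9)^2, |z| > 2/9

Answer: (2/9)z/(z - 2/9)^2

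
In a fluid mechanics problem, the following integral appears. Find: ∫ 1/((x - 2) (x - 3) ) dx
Partial fractions: 1/((x-2)(x-3))=A/(x-2)+B/(x-3)
A=-1, B=1
∫ [-1· 1/(x-2)+1· 1/(x-3)] dx
=(1)[ln|x-3| - ln|x-2|]+C

Answer: ln|(x-3)/(x-2)|+C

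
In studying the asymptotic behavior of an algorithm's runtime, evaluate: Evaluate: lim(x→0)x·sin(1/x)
Squeeze theorem: -|x| ≤ x·sin(1/x) ≤ |x|
Since x → 0 as x → 0, by squeeze theorem the limit is 0

Answer: 0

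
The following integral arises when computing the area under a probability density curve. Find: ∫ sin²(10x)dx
Using identity sin²(u) = (1 - cos(2u))/2:
∫ (1 - cos(20x))/2 dx = x/2 - sin(20x)/40 + C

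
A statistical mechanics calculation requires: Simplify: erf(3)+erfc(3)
By definition erfc(x)=1 - erf(x)
erf(3)+erfc(3)=erf(3)+1 - erf(3)=1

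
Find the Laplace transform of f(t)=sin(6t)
L{sin(wt)}=w/(s² + w²)
L{sin(6t)}=6/(s² + 36)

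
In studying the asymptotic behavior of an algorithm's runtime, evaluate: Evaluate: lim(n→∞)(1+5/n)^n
This is the definition of e^5: lim(1+5/n)^n = e^5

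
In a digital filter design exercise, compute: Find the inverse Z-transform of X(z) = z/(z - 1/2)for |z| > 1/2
Standard pair: z/(z-a) <-> a^n*u[n] for causal signals
With a = 1/2: x[n] = (1/2)^n*u[n]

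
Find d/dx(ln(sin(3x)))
Chain rule: d/dx[ln(u)]=u'/u where u=sin(3x)
u'=3cos(3x)

Answer: (3cos(3x))/(sin(3x))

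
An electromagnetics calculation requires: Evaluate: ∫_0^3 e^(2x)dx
Antiderivative: (1/2)e^(2x)
Evaluate: (1/2)(e^6 - 1)

Answer: (e^6 - 1)/2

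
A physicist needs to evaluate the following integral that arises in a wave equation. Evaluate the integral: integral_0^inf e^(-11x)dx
integral_0^inf e^(-11x) dx=[-1/11*e^(-11x)]_0^inf
=0 - (-1/11)=1/11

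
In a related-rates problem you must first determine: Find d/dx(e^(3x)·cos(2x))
Product rule: (fg)' = f'g + fg'
f = e^(3x), f' = 3·e^(3x)
g = cos(2x), g' = -2·sin(2x)

Answer: 3·e^(3x)·cos(2x) - 2·e^(3x)·sin(2x)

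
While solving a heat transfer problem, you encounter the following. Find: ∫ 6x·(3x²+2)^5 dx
Let u = 3x² + 2, du = 6x dx
∫ u^5 du = u^6/6 + C

Answer: (3x² + 2)^6/6 + C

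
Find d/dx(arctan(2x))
d/dx[arctan(u)] = u'/(1+u²), u = 2x, u' = 2

Answer: 2/(1+4x²)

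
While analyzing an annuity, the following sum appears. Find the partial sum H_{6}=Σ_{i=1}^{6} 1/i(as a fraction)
H_6 = 1+1/2+1/3+...+1/6
= 49/20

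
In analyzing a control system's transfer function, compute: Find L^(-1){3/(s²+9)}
L^(-1){w/(s²+w²)} = sin(wt)
Here w = 3

Answer: sin(3t)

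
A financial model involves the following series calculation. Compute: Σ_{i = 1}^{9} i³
Using formula: Σ i^3=[n(n+1)/2]²=[9·10/2]²=2025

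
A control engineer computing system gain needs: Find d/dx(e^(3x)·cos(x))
Product rule: (fg)'=f'g+fg'
f=e^(3x), f'=3·e^(3x)
g=cos(x), g'=-sin(x)

Answer: 3·e^(3x)·cos(x) - e^(3x)·sin(x)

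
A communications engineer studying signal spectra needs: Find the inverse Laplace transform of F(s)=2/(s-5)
L^(-1){2/(s-a)} = c·e^(at)
Here a = 5, c = 2

Answer: 2e^(5t)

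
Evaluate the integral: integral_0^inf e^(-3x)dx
integral_0^inf e^(-3x) dx = [-1/3 * e^(-3x)]_0^inf
= 0 - (-1/3) = 1/3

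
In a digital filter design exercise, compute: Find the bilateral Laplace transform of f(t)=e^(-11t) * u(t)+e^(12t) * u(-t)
For e^(-11t)*u(t): L = 1/(s + 11), Re(s) > -11
For e^(12t)*u(-t): L = -1/(s-12), Re(s) < 12
Combined: F(s) = 1/(s + 11) - 1/(s-12), -11 < Re(s) < 12

Answer: 1/(s + 11) - 1/(s-12), ROC: -11 < Re(s) < 12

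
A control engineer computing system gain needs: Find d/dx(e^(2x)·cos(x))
Product rule: (fg)' = f'g+fg'
f = e^(2x), f' = 2·e^(2x)
g = cos(x), g' = -sin(x)

Answer: 2·e^(2x)·cos(x) - e^(2x)·sin(x)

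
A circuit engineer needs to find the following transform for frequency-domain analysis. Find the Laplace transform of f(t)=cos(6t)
L{cos(wt)} = s/(s² + w²)
L{cos(6t)} = s/(s² + 36)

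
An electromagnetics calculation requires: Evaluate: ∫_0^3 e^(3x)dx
Antiderivative: (1/3)e^(3x)
Evaluate: (1/3)(e^9 - 1)

Answer: (e^9 - 1)/3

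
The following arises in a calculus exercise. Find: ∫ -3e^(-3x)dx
Since d/dx[e^(-3x)] = -3e^(-3x), we get 1 e^(-3x)+C

Answer: e^(-3x)+C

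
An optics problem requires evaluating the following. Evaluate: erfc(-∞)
erfc(x) = 1 - erf(x); erfc(-∞) = 1 - erf(-∞) = 1 - (-1) = 2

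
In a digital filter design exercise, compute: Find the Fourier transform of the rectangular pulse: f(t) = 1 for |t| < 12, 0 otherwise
F(omega) = integral from -12 to 12 of e^(-j*omega*t) dt
= 2*sin(12*omega)/omega = 24*sinc(12*omega/pi)

Answer: 2*sin(12*omega)/omega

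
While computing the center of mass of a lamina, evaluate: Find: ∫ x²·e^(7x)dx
Integration by parts twice:
First: u = x², dv = e^(7x) dx => x²e^(7x)/7 - (2/7)∫ xe^(7x) dx
Second (∫ xe^(7x) dx): xe^(7x)/7 - e^(7x)/49
Combining: e^(7x)(x²/7-2x/49+2/343)+C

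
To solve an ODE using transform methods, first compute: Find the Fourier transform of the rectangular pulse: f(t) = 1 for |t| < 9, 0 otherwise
F(omega) = integral from -9 to 9 of e^(-j*omega*t) dt
= 2*sin(9*omega)/omega = 18*sinc(9*omega/pi)

Answer: 2*sin(9*omega)/omega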